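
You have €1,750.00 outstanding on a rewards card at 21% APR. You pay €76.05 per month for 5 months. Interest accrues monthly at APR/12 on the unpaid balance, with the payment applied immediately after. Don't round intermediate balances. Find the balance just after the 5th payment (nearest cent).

Monthly rate r = 21%/12 = 1.75% = 0.0175.
Each month: B ← B·(1+r) − €76.05.
Month 1: interest €30.63; balance after payment €1,704.58.
Month 2: interest €29.83; balance after payment €1,658.36.
Month 3: interest €29.02; balance after payment €1,611.33.
Month 4: interest €28.20; balance after payment €1,563.47.
Month 5: interest €27.36; balance after payment €1,514.79.

€1,514.79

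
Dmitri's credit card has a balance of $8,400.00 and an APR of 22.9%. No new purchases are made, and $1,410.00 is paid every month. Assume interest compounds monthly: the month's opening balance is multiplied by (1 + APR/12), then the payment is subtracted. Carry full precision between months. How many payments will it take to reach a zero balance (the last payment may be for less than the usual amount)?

7 payments

Monthly rate r = 22.9%/12 = 1.90833% = 0.0190833.
Recurrence: B ← B·(1+r) − $1,410.00.
Month 1: interest $160.30; balance after payment $7,150.30.
Month 2: interest $136.45; balance after payment $5,876.75.
Closed form: n = −ln(1 − rB₀/P)/ln(1+r) = −ln(0.88631)/ln(1.01908) ≈ 6.384, so the balance reaches zero during payment 7.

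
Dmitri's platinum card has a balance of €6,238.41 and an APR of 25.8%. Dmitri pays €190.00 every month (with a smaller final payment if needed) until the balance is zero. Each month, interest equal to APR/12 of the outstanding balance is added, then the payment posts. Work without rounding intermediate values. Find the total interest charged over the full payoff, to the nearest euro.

Monthly rate r = 25.8%/12 = 2.15% = 0.0215.
Payoff takes n = ⌈−ln(1 − rB₀/P)/ln(1+r)⌉ = ⌈57.536⌉ = 58 payments; the last is €102.41.
Total paid = 57·€190.00 + €102.41 = €10,932.41.
Total interest = total paid − principal = €10,932.41 − €6,238.41 = €4,694.00.

€4,694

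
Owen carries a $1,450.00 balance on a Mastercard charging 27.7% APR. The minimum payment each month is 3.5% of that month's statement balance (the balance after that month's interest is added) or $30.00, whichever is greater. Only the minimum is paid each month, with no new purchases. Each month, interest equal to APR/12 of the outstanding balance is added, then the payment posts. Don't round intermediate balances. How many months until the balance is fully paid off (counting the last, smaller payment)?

Monthly rate r = 27.7%/12 = 2.30833% = 0.0230833.
While 3.5% of the post-interest balance exceeds $30.00, each month B ← (B·(1+r))·(1 − 0.035), i.e. B shrinks by the factor (1+r)·0.965 = 0.98728.
This holds for months 1–43. Entering month 44 the balance is $836.02; 3.5% of the post-interest balance is now below $30.00, so the flat $30.00 minimum applies from here.
From month 44 a fixed $30.00 at rate r clears $836.02 in 46 more payments. Total: 43 + 46 = 89 months.

89 months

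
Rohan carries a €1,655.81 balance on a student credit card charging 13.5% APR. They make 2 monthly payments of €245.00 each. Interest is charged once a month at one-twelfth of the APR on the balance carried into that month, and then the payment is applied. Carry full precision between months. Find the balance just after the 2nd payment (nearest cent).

Monthly rate r = 13.5%/12 = 1.125% = 0.01125.
Each month: B ← B·(1+r) − €245.00.
Month 1: interest €18.63; balance after payment €1,429.44.
Month 2: interest €16.08; balance after payment €1,200.52.

€1,200.52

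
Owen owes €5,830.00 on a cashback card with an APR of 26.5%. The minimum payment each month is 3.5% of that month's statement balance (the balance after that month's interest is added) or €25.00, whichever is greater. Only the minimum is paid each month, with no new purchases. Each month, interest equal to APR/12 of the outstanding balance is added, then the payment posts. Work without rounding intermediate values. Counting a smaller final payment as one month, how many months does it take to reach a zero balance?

Monthly rate r = 26.5%/12 = 2.20833% = 0.0220833.
While 3.5% of the post-interest balance exceeds €25.00, each month B ← (B·(1+r))·(1 − 0.035), i.e. B shrinks by the factor (1+r)·0.965 = 0.98631.
This holds for months 1–154. Entering month 155 the balance is €697.86; 3.5% of the post-interest balance is now below €25.00, so the flat €25.00 minimum applies from here.
From month 155 a fixed €25.00 at rate r clears €697.86 in 44 more payments. Total: 154 + 44 = 198 months.

198 months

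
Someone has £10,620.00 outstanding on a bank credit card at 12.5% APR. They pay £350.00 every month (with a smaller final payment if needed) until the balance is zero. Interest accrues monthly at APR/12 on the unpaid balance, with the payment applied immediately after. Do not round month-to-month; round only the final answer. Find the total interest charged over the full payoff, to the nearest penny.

£2,211.47

Monthly rate r = 12.5%/12 = 1.04167% = 0.0104167.
Payoff takes n = ⌈−ln(1 − rB₀/P)/ln(1+r)⌉ = ⌈36.660⌉ = 37 payments; the last is £231.47.
Total paid = 36·£350.00 + £231.47 = £12,831.47.
Total interest = total paid − principal = £12,831.47 − £10,620.00 = £2,211.47.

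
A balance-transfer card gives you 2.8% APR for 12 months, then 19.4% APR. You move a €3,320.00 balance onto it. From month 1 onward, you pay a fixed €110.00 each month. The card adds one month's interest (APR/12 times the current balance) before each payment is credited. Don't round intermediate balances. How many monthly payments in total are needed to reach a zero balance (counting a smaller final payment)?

35 payments

Promo months 1–12 at r₀ = 2.8%/12 = 0.00233333; months 13+ at r₁ = 19.4%/12 = 0.0161667.
After month 12: iterate B ← B·(1+r₀) − €110.00 for 12 months → €2,077.09.
Then at r₁ with €110.00/mo: n₂ = −ln(1 − r₁·B/P)/ln(1+r₁) ≈ 22.71 → 23 more payments.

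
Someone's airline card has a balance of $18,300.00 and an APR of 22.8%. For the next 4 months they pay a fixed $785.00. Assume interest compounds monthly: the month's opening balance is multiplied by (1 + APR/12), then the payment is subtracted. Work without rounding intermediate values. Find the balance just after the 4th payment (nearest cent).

Monthly rate r = 22.8%/12 = 1.9% = 0.019.
Each month: B ← B·(1+r) − $785.00.
Month 1: interest $347.70; balance after payment $17,862.70.
Month 2: interest $339.39; balance after payment $17,417.09.
Month 3: interest $330.92; balance after payment $16,963.02.
Month 4: interest $322.30; balance after payment $16,500.31.

$16,500.31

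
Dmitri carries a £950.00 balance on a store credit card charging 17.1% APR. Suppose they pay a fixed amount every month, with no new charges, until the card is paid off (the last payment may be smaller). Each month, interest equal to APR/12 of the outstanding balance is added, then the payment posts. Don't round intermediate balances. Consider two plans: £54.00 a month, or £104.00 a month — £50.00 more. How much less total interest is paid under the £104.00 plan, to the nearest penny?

£76.43

Monthly rate r = 17.1%/12 = 1.425% = 0.01425.
At £54.00/mo: n = ⌈−ln(1 − rB₀/P)/ln(1+r)⌉ = 21 payments (last £21.54); total interest = total paid − £950.00 = £151.54.
At £104.00/mo: 10 payments (last £89.11); total interest £75.11.
Interest saved = £151.54 − £75.11 = £76.43.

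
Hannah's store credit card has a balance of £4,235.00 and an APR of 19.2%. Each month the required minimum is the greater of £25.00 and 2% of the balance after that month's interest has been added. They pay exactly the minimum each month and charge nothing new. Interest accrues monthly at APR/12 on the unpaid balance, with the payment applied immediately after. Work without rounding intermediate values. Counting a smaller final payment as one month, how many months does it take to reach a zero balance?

384 months

Monthly rate r = 19.2%/12 = 1.6% = 0.016.
While 2% of the post-interest balance exceeds £25.00, each month B ← (B·(1+r))·(1 − 0.02), i.e. B shrinks by the factor (1+r)·0.98 = 0.99568.
This holds for months 1–286. Entering month 287 the balance is £1,227.75; 2% of the post-interest balance is now below £25.00, so the flat £25.00 minimum applies from here.
From month 287 a fixed £25.00 at rate r clears £1,227.75 in 98 more payments. Total: 286 + 98 = 384 months.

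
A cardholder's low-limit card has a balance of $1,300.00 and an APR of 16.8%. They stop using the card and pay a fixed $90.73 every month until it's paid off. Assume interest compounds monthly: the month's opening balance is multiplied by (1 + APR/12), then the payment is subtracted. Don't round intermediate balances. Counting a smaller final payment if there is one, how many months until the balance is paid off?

Monthly rate r = 16.8%/12 = 1.4% = 0.014.
Recurrence: B ← B·(1+r) − $90.73.
Month 1: interest $18.20; balance after payment $1,227.47.
Month 2: interest $17.18; balance after payment $1,153.92.
Closed form: n = −ln(1 − rB₀/P)/ln(1+r) = −ln(0.7994)/ln(1.014) ≈ 16.104, so the balance reaches zero during payment 17.

17 months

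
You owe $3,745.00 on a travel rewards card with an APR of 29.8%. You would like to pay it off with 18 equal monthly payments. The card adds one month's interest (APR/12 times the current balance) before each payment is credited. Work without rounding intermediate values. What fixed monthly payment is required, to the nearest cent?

Monthly rate r = 29.8%/12 = 2.48333% = 0.0248333.
Level-payment amortization: P = B₀·r / (1 − (1+r)^(−n)) = 3745.00·0.0248333 / (1 − 1.02483^(−18)).
Denominator 1 − (1+r)^(−18) = 0.356954606.
P = 93.0008 / 0.356954606 ≈ 260.54.

$260.54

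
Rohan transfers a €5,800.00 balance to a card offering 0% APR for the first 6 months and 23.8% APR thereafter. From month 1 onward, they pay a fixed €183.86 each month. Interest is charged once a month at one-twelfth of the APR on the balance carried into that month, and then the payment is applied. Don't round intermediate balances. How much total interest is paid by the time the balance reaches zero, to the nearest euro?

Promo months 1–6 at r₀ = 0%/12 = 0; months 7+ at r₁ = 23.8%/12 = 0.0198333.
After month 6 (no interest yet): B = €5,800.00 − 6·€183.86 = €4,696.84.
Then at r₁ with €183.86/mo: n₂ = −ln(1 − r₁·B/P)/ln(1+r₁) ≈ 35.98 → 36 more payments.
Total paid = 41·€183.86 + €179.59 = €7,717.85; interest = €7,717.85 − €5,800.00 = €1,917.85.

€1,918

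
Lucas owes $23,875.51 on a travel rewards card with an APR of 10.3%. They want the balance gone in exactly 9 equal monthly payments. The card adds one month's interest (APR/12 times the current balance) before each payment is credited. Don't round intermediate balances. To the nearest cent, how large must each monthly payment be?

Monthly rate r = 10.3%/12 = 0.858333% = 0.00858333.
Level-payment amortization: P = B₀·r / (1 − (1+r)^(−n)) = 23875.51·0.00858333 / (1 − 1.00858^(−9)).
Denominator 1 − (1+r)^(−9) = 0.0740363998.
P = 204.931 / 0.0740363998 ≈ 2767.98.

$2,767.98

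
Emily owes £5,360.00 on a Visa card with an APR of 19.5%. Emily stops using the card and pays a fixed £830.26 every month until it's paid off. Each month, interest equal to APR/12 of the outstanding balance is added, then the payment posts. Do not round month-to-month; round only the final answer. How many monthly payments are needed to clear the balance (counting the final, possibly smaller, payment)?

Monthly rate r = 19.5%/12 = 1.625% = 0.01625.
Recurrence: B ← B·(1+r) − £830.26.
Month 1: interest £87.10; balance after payment £4,616.84.
Month 2: interest £75.02; balance after payment £3,861.60.
Closed form: n = −ln(1 − rB₀/P)/ln(1+r) = −ln(0.89509)/ln(1.01625) ≈ 6.875, so the balance reaches zero during payment 7.

7 months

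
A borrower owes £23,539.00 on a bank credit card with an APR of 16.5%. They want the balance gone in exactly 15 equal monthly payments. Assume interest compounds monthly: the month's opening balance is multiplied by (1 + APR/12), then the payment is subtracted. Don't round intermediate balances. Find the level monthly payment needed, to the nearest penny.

Monthly rate r = 16.5%/12 = 1.375% = 0.01375.
Level-payment amortization: P = B₀·r / (1 − (1+r)^(−n)) = 23539.00·0.01375 / (1 − 1.01375^(−15)).
Denominator 1 − (1+r)^(−15) = 0.185226319.
P = 323.661 / 0.185226319 ≈ 1747.38.

£1,747.38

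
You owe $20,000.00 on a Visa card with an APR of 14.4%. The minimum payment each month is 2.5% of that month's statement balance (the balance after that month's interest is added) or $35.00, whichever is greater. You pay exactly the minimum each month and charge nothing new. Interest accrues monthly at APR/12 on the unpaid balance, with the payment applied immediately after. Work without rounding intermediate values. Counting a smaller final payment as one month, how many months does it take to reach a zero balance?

Monthly rate r = 14.4%/12 = 1.2% = 0.012.
While 2.5% of the post-interest balance exceeds $35.00, each month B ← (B·(1+r))·(1 − 0.025), i.e. B shrinks by the factor (1+r)·0.975 = 0.9867.
This holds for months 1–200. Entering month 201 the balance is $1,374.22; 2.5% of the post-interest balance is now below $35.00, so the flat $35.00 minimum applies from here.
From month 201 a fixed $35.00 at rate r clears $1,374.22 in 54 more payments. Total: 200 + 54 = 254 months.

254 months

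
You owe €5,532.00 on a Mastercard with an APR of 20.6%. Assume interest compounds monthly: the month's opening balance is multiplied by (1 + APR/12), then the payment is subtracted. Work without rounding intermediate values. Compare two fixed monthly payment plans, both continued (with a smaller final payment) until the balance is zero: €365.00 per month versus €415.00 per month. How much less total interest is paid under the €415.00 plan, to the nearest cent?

Monthly rate r = 20.6%/12 = 1.71667% = 0.0171667.
At €365.00/mo: n = ⌈−ln(1 − rB₀/P)/ln(1+r)⌉ = 18 payments (last €257.82); total interest = total paid − €5,532.00 = €930.82.
At €415.00/mo: 16 payments (last €111.30); total interest €804.30.
Interest saved = €930.82 − €804.30 = €126.52.

€126.52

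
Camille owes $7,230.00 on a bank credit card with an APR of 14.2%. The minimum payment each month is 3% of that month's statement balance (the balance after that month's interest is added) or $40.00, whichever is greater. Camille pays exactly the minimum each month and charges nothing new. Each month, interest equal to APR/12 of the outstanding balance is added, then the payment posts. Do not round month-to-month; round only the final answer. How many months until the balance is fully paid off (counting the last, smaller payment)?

Monthly rate r = 14.2%/12 = 1.18333% = 0.0118333.
While 3% of the post-interest balance exceeds $40.00, each month B ← (B·(1+r))·(1 − 0.03), i.e. B shrinks by the factor (1+r)·0.97 = 0.98148.
This holds for months 1–92. Entering month 93 the balance is $1,294.69; 3% of the post-interest balance is now below $40.00, so the flat $40.00 minimum applies from here.
From month 93 a fixed $40.00 at rate r clears $1,294.69 in 42 more payments. Total: 92 + 42 = 134 months.

134 months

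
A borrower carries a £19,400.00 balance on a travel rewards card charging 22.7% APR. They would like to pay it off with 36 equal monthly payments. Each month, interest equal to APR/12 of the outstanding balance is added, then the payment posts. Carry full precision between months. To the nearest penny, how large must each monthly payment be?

Monthly rate r = 22.7%/12 = 1.89167% = 0.0189167.
Level-payment amortization: P = B₀·r / (1 − (1+r)^(−n)) = 19400.00·0.0189167 / (1 − 1.01892^(−36)).
Denominator 1 − (1+r)^(−36) = 0.490659725.
P = 366.983 / 0.490659725 ≈ 747.94.

£747.94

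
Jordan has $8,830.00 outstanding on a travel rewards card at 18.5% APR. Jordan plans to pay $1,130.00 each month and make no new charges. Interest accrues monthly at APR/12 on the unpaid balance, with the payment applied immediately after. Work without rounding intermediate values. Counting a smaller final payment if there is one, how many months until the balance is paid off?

Monthly rate r = 18.5%/12 = 1.54167% = 0.0154167.
Recurrence: B ← B·(1+r) − $1,130.00.
Month 1: interest $136.13; balance after payment $7,836.13.
Month 2: interest $120.81; balance after payment $6,826.94.
Closed form: n = −ln(1 − rB₀/P)/ln(1+r) = −ln(0.87953)/ln(1.01542) ≈ 8.390, so the balance reaches zero during payment 9.

9 payments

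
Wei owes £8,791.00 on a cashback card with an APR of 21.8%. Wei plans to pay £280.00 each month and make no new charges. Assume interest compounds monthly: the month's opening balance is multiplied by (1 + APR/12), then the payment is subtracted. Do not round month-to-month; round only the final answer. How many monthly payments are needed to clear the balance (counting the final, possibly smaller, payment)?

Monthly rate r = 21.8%/12 = 1.81667% = 0.0181667.
Recurrence: B ← B·(1+r) − £280.00.
Month 1: interest £159.70; balance after payment £8,670.70.
Month 2: interest £157.52; balance after payment £8,548.22.
Closed form: n = −ln(1 − rB₀/P)/ln(1+r) = −ln(0.42963)/ln(1.01817) ≈ 46.925, so the balance reaches zero during payment 47.

47 payments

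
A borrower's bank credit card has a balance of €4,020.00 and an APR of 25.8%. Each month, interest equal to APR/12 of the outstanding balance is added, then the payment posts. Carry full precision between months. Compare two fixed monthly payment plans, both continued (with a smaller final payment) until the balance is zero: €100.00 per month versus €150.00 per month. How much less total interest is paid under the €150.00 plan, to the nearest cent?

€3,335.40

Monthly rate r = 25.8%/12 = 2.15% = 0.0215.
At €100.00/mo: n = ⌈−ln(1 − rB₀/P)/ln(1+r)⌉ = 94 payments (last €89.42); total interest = total paid − €4,020.00 = €5,369.42.
At €150.00/mo: 41 payments (last €54.02); total interest €2,034.02.
Interest saved = €5,369.42 − €2,034.02 = €3,335.40.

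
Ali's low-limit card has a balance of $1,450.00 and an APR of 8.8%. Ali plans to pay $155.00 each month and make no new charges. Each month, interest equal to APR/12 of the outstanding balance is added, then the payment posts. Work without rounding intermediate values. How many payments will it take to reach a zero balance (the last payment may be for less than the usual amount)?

10 months

Monthly rate r = 8.8%/12 = 0.733333% = 0.00733333.
Recurrence: B ← B·(1+r) − $155.00.
Month 1: interest $10.63; balance after payment $1,305.63.
Month 2: interest $9.57; balance after payment $1,160.21.
Closed form: n = −ln(1 − rB₀/P)/ln(1+r) = −ln(0.9314)/ln(1.00733) ≈ 9.727, so the balance reaches zero during payment 10.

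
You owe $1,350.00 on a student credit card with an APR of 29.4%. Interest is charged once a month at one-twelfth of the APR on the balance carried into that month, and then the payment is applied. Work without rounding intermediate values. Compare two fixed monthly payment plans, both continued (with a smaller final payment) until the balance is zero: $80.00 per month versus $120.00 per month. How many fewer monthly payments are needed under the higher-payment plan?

Monthly rate r = 29.4%/12 = 2.45% = 0.0245.
At $80.00/mo: n = ⌈−ln(1 − rB₀/P)/ln(1+r)⌉ = 23 payments (last $3.25); total interest = total paid − $1,350.00 = $413.25.
At $120.00/mo: 14 payments (last $38.91); total interest $248.91.
Payments saved = 23 − 14 = 9.

9 fewer payments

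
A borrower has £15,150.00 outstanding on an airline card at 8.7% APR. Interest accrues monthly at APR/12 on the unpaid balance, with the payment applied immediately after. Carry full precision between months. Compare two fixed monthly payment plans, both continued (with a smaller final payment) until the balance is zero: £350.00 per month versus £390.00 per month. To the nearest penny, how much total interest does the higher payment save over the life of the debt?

Monthly rate r = 8.7%/12 = 0.725% = 0.00725.
At £350.00/mo: n = ⌈−ln(1 − rB₀/P)/ln(1+r)⌉ = 53 payments (last £47.51); total interest = total paid − £15,150.00 = £3,097.51.
At £390.00/mo: 46 payments (last £308.18); total interest £2,708.18.
Interest saved = £3,097.51 − £2,708.18 = £389.33.

£389.33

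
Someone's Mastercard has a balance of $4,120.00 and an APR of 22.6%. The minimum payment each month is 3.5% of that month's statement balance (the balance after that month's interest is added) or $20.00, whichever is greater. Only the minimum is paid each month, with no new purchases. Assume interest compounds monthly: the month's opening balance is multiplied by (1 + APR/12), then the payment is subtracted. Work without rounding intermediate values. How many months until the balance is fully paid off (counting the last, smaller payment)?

158 months

Monthly rate r = 22.6%/12 = 1.88333% = 0.0188333.
While 3.5% of the post-interest balance exceeds $20.00, each month B ← (B·(1+r))·(1 − 0.035), i.e. B shrinks by the factor (1+r)·0.965 = 0.98317.
This holds for months 1–118. Entering month 119 the balance is $556.28; 3.5% of the post-interest balance is now below $20.00, so the flat $20.00 minimum applies from here.
From month 119 a fixed $20.00 at rate r clears $556.28 in 40 more payments. Total: 118 + 40 = 158 months.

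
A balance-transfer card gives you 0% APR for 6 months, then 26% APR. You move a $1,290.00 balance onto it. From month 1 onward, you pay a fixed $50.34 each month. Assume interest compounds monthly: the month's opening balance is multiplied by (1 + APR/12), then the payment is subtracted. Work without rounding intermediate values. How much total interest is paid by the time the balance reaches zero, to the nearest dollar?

$313

Promo months 1–6 at r₀ = 0%/12 = 0; months 7+ at r₁ = 26%/12 = 0.0216667.
After month 6 (no interest yet): B = $1,290.00 − 6·$50.34 = $987.96.
Then at r₁ with $50.34/mo: n₂ = −ln(1 − r₁·B/P)/ln(1+r₁) ≈ 25.83 → 26 more payments.
Total paid = 31·$50.34 + $42.10 = $1,602.64; interest = $1,602.64 − $1,290.00 = $312.64.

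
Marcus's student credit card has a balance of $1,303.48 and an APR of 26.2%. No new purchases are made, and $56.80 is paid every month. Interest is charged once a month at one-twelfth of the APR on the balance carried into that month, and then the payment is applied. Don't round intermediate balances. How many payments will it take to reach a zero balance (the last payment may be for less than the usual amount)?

Monthly rate r = 26.2%/12 = 2.18333% = 0.0218333.
Recurrence: B ← B·(1+r) − $56.80.
Month 1: interest $28.46; balance after payment $1,275.14.
Month 2: interest $27.84; balance after payment $1,246.18.
Closed form: n = −ln(1 − rB₀/P)/ln(1+r) = −ln(0.49896)/ln(1.02183) ≈ 32.189, so the balance reaches zero during payment 33.

33 months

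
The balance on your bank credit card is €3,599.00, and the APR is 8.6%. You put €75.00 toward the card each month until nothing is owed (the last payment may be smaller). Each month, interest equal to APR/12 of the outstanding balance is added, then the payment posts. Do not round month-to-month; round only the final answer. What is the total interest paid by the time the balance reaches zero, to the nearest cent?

Monthly rate r = 8.6%/12 = 0.716667% = 0.00716667.
Payoff takes n = ⌈−ln(1 − rB₀/P)/ln(1+r)⌉ = ⌈59.017⌉ = 60 payments; the last is €1.30.
Total paid = 59·€75.00 + €1.30 = €4,426.30.
Total interest = total paid − principal = €4,426.30 − €3,599.00 = €827.30.

€827.30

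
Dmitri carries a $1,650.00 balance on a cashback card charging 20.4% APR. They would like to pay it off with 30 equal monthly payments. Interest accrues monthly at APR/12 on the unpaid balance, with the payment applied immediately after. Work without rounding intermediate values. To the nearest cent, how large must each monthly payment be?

Monthly rate r = 20.4%/12 = 1.7% = 0.017.
Level-payment amortization: P = B₀·r / (1 − (1+r)^(−n)) = 1650.00·0.017 / (1 − 1.017^(−30)).
Denominator 1 − (1+r)^(−30) = 0.396924879.
P = 28.05 / 0.396924879 ≈ 70.67.

$70.67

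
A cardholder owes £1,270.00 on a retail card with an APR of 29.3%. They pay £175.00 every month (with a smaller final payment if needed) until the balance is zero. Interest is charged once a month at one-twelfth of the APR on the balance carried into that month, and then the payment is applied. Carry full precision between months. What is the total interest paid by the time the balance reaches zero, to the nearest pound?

£145

Monthly rate r = 29.3%/12 = 2.44167% = 0.0244167.
Payoff takes n = ⌈−ln(1 − rB₀/P)/ln(1+r)⌉ = ⌈8.085⌉ = 9 payments; the last is £15.03.
Total paid = 8·£175.00 + £15.03 = £1,415.03.
Total interest = total paid − principal = £1,415.03 − £1,270.00 = £145.03.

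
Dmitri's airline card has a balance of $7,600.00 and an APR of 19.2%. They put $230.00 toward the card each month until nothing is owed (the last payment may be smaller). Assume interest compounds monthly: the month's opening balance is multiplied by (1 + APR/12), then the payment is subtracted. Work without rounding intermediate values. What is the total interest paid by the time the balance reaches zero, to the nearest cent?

$3,300.33

Monthly rate r = 19.2%/12 = 1.6% = 0.016.
Payoff takes n = ⌈−ln(1 − rB₀/P)/ln(1+r)⌉ = ⌈47.391⌉ = 48 payments; the last is $90.33.
Total paid = 47·$230.00 + $90.33 = $10,900.33.
Total interest = total paid − principal = $10,900.33 − $7,600.00 = $3,300.33.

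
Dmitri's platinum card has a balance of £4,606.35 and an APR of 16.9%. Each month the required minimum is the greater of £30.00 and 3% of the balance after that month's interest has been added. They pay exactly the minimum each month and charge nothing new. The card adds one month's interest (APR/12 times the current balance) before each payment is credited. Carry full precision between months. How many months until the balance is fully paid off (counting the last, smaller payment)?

Monthly rate r = 16.9%/12 = 1.40833% = 0.0140833.
While 3% of the post-interest balance exceeds £30.00, each month B ← (B·(1+r))·(1 − 0.03), i.e. B shrinks by the factor (1+r)·0.97 = 0.98366.
This holds for months 1–94. Entering month 95 the balance is £979.09; 3% of the post-interest balance is now below £30.00, so the flat £30.00 minimum applies from here.
From month 95 a fixed £30.00 at rate r clears £979.09 in 45 more payments. Total: 94 + 45 = 139 months.

139 months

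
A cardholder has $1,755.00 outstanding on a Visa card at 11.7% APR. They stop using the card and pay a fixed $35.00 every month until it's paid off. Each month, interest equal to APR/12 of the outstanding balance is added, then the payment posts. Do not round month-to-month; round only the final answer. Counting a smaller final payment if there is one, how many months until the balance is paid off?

Monthly rate r = 11.7%/12 = 0.975% = 0.00975.
Recurrence: B ← B·(1+r) − $35.00.
Month 1: interest $17.11; balance after payment $1,737.11.
Month 2: interest $16.94; balance after payment $1,719.05.
Closed form: n = −ln(1 − rB₀/P)/ln(1+r) = −ln(0.51111)/ln(1.00975) ≈ 69.174, so the balance reaches zero during payment 70.

70 payments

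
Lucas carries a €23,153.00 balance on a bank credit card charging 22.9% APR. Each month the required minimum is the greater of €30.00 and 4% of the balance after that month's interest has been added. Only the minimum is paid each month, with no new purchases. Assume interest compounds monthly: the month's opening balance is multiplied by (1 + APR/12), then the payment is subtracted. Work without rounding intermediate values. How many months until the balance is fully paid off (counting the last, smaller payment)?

191 months

Monthly rate r = 22.9%/12 = 1.90833% = 0.0190833.
While 4% of the post-interest balance exceeds €30.00, each month B ← (B·(1+r))·(1 − 0.04), i.e. B shrinks by the factor (1+r)·0.96 = 0.97832.
This holds for months 1–158. Entering month 159 the balance is €725.43; 4% of the post-interest balance is now below €30.00, so the flat €30.00 minimum applies from here.
From month 159 a fixed €30.00 at rate r clears €725.43 in 33 more payments. Total: 158 + 33 = 191 months.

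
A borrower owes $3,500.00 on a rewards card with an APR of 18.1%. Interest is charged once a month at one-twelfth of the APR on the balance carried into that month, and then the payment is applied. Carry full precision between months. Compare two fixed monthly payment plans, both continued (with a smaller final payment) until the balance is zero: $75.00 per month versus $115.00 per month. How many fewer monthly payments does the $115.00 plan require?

Monthly rate r = 18.1%/12 = 1.50833% = 0.0150833.
At $75.00/mo: n = ⌈−ln(1 − rB₀/P)/ln(1+r)⌉ = 82 payments (last $22.12); total interest = total paid − $3,500.00 = $2,597.12.
At $115.00/mo: 42 payments (last $4.98); total interest $1,219.98.
Payments saved = 82 − 42 = 40.

40 fewer payments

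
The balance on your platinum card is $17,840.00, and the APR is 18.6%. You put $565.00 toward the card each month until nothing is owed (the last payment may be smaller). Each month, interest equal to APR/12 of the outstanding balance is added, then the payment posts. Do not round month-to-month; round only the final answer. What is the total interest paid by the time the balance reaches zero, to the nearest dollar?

Monthly rate r = 18.6%/12 = 1.55% = 0.0155.
Payoff takes n = ⌈−ln(1 − rB₀/P)/ln(1+r)⌉ = ⌈43.703⌉ = 44 payments; the last is $398.09.
Total paid = 43·$565.00 + $398.09 = $24,693.09.
Total interest = total paid − principal = $24,693.09 − $17,840.00 = $6,853.09.

$6,853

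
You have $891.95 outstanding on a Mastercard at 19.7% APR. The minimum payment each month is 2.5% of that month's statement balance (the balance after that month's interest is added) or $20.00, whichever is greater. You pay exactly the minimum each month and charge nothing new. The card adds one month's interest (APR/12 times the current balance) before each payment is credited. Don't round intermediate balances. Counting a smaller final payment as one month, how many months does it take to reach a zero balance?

78 months

Monthly rate r = 19.7%/12 = 1.64167% = 0.0164167.
While 2.5% of the post-interest balance exceeds $20.00, each month B ← (B·(1+r))·(1 − 0.025), i.e. B shrinks by the factor (1+r)·0.975 = 0.99101.
This holds for months 1–14. Entering month 15 the balance is $785.98; 2.5% of the post-interest balance is now below $20.00, so the flat $20.00 minimum applies from here.
From month 15 a fixed $20.00 at rate r clears $785.98 in 64 more payments. Total: 14 + 64 = 78 months.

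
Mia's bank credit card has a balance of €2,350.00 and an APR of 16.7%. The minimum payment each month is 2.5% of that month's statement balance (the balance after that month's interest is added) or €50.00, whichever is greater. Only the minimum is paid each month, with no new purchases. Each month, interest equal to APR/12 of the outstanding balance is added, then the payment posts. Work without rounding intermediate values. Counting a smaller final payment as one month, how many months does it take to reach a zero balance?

Monthly rate r = 16.7%/12 = 1.39167% = 0.0139167.
While 2.5% of the post-interest balance exceeds €50.00, each month B ← (B·(1+r))·(1 − 0.025), i.e. B shrinks by the factor (1+r)·0.975 = 0.98857.
This holds for months 1–16. Entering month 17 the balance is €1,955.14; 2.5% of the post-interest balance is now below €50.00, so the flat €50.00 minimum applies from here.
From month 17 a fixed €50.00 at rate r clears €1,955.14 in 57 more payments. Total: 16 + 57 = 73 months.

73 months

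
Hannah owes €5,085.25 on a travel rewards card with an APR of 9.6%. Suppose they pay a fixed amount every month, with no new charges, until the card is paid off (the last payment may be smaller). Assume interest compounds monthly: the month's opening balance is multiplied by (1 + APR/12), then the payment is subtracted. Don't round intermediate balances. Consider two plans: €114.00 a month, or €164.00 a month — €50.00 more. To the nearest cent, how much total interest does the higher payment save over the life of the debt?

€447.06

Monthly rate r = 9.6%/12 = 0.8% = 0.008.
At €114.00/mo: n = ⌈−ln(1 − rB₀/P)/ln(1+r)⌉ = 56 payments (last €45.07); total interest = total paid − €5,085.25 = €1,229.82.
At €164.00/mo: 36 payments (last €128.01); total interest €782.76.
Interest saved = €1,229.82 − €782.76 = €447.06.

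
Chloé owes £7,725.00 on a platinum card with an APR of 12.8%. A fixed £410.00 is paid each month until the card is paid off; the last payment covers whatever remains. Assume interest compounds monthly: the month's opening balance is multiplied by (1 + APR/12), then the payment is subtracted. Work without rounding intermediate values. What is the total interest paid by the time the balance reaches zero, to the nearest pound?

£945

Monthly rate r = 12.8%/12 = 1.06667% = 0.0106667.
Payoff takes n = ⌈−ln(1 − rB₀/P)/ln(1+r)⌉ = ⌈21.146⌉ = 22 payments; the last is £60.17.
Total paid = 21·£410.00 + £60.17 = £8,670.17.
Total interest = total paid − principal = £8,670.17 − £7,725.00 = £945.17.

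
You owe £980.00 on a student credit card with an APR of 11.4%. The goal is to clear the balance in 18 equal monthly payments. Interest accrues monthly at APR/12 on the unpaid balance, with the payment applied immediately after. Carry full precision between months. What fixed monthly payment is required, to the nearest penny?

Monthly rate r = 11.4%/12 = 0.95% = 0.0095.
Level-payment amortization: P = B₀·r / (1 − (1+r)^(−n)) = 980.00·0.0095 / (1 − 1.0095^(−18)).
Denominator 1 − (1+r)^(−18) = 0.156497875.
P = 9.31 / 0.156497875 ≈ 59.49.

£59.49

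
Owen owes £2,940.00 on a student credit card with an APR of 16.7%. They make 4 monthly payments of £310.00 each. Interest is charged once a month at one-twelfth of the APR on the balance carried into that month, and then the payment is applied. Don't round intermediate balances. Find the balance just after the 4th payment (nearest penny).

£1,840.98

Monthly rate r = 16.7%/12 = 1.39167% = 0.0139167.
Each month: B ← B·(1+r) − £310.00.
Month 1: interest £40.91; balance after payment £2,670.91.
Month 2: interest £37.17; balance after payment £2,398.09.
Month 3: interest £33.37; balance after payment £2,121.46.
Month 4: interest £29.52; balance after payment £1,840.98.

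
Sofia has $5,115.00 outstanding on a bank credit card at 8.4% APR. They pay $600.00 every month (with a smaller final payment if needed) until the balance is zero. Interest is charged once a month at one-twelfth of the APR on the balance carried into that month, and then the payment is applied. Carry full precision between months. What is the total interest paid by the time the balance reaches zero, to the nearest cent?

$177.72

Monthly rate r = 8.4%/12 = 0.7% = 0.007.
Payoff takes n = ⌈−ln(1 − rB₀/P)/ln(1+r)⌉ = ⌈8.821⌉ = 9 payments; the last is $492.72.
Total paid = 8·$600.00 + $492.72 = $5,292.72.
Total interest = total paid − principal = $5,292.72 − $5,115.00 = $177.72.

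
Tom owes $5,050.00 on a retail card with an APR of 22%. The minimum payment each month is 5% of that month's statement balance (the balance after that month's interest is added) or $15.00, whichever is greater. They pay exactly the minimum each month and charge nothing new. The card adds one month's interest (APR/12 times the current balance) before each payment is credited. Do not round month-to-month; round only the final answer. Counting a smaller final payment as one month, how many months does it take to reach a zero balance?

Monthly rate r = 22%/12 = 1.83333% = 0.0183333.
While 5% of the post-interest balance exceeds $15.00, each month B ← (B·(1+r))·(1 − 0.05), i.e. B shrinks by the factor (1+r)·0.95 = 0.96742.
This holds for months 1–86. Entering month 87 the balance is $292.45; 5% of the post-interest balance is now below $15.00, so the flat $15.00 minimum applies from here.
From month 87 a fixed $15.00 at rate r clears $292.45 in 25 more payments. Total: 86 + 25 = 111 months.

111 months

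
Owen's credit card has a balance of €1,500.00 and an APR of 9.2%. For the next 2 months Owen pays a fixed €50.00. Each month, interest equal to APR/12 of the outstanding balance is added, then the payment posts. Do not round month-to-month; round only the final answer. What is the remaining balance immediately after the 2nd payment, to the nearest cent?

Monthly rate r = 9.2%/12 = 0.766667% = 0.00766667.
Each month: B ← B·(1+r) − €50.00.
Month 1: interest €11.50; balance after payment €1,461.50.
Month 2: interest €11.20; balance after payment €1,422.70.

€1,422.70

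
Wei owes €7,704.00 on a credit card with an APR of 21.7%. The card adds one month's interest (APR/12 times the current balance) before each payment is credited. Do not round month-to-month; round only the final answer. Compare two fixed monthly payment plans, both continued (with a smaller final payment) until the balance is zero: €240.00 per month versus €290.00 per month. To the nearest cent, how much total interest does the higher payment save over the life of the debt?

Monthly rate r = 21.7%/12 = 1.80833% = 0.0180833.
At €240.00/mo: n = ⌈−ln(1 − rB₀/P)/ln(1+r)⌉ = 49 payments (last €112.85); total interest = total paid − €7,704.00 = €3,928.85.
At €290.00/mo: 37 payments (last €154.35); total interest €2,890.35.
Interest saved = €3,928.85 − €2,890.35 = €1,038.50.

€1,038.50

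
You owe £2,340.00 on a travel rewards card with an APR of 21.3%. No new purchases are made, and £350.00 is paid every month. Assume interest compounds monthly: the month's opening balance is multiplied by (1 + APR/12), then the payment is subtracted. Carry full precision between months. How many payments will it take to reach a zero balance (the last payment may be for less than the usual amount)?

8 payments

Monthly rate r = 21.3%/12 = 1.775% = 0.01775.
Recurrence: B ← B·(1+r) − £350.00.
Month 1: interest £41.54; balance after payment £2,031.53.
Month 2: interest £36.06; balance after payment £1,717.59.
Closed form: n = −ln(1 − rB₀/P)/ln(1+r) = −ln(0.88133)/ln(1.01775) ≈ 7.180, so the balance reaches zero during payment 8.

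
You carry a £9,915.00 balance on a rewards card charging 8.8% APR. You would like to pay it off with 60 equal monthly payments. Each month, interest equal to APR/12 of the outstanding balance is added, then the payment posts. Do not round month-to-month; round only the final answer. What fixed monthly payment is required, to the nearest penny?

£204.86

Monthly rate r = 8.8%/12 = 0.733333% = 0.00733333.
Level-payment amortization: P = B₀·r / (1 − (1+r)^(−n)) = 9915.00·0.00733333 / (1 − 1.00733^(−60)).
Denominator 1 − (1+r)^(−60) = 0.354928755.
P = 72.71 / 0.354928755 ≈ 204.86.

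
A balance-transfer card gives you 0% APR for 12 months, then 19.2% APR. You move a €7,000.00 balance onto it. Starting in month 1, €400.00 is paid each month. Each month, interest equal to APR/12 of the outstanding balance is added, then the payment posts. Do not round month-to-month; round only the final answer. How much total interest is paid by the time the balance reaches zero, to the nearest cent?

€121.76

Promo months 1–12 at r₀ = 0%/12 = 0; months 13+ at r₁ = 19.2%/12 = 0.016.
After month 12 (no interest yet): B = €7,000.00 − 12·€400.00 = €2,200.00.
Then at r₁ with €400.00/mo: n₂ = −ln(1 − r₁·B/P)/ln(1+r₁) ≈ 5.80 → 6 more payments.
Total paid = 17·€400.00 + €321.76 = €7,121.76; interest = €7,121.76 − €7,000.00 = €121.76.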